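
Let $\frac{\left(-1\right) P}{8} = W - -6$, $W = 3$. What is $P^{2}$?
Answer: $5184$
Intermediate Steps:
$P = -72$ ($P = - 8 \left(3 - -6\right) = - 8 \left(3 + 6\right) = \left(-8\right) 9 = -72$)
$P^{2} = \left(-72\right)^{2} = 5184$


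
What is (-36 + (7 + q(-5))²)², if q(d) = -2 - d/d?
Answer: 400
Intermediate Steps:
q(d) = -3 (q(d) = -2 - 1*1 = -2 - 1 = -3)
(-36 + (7 + q(-5))²)² = (-36 + (7 - 3)²)² = (-36 + 4²)² = (-36 + 16)² = (-20)² = 400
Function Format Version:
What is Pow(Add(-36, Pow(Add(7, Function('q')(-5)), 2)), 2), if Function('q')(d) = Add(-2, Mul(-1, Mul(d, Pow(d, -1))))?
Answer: 400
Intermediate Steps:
Function('q')(d) = -3 (Function('q')(d) = Add(-2, Mul(-1, 1)) = Add(-2, -1) = -3)
Pow(Add(-36, Pow(Add(7, Function('q')(-5)), 2)), 2) = Pow(Add(-36, Pow(Add(7, -3), 2)), 2) = Pow(Add(-36, Pow(4, 2)), 2) = Pow(Add(-36, 16), 2) = Pow(-20, 2) = 400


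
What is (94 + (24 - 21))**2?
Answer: 9409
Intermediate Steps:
(94 + (24 - 21))**2 = (94 + 3)**2 = 97**2 = 9409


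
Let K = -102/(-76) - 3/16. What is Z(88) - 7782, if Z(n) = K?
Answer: -2365377/304 ≈ -7780.8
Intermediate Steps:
K = 351/304 (K = -102*(-1/76) - 3*1/16 = 51/38 - 3/16 = 351/304 ≈ 1.1546)
Z(n) = 351/304
Z(88) - 7782 = 351/304 - 7782 = -2365377/304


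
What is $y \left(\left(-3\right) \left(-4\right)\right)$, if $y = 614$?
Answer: $7368$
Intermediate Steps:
$y \left(\left(-3\right) \left(-4\right)\right) = 614 \left(\left(-3\right) \left(-4\right)\right) = 614 \cdot 12 = 7368$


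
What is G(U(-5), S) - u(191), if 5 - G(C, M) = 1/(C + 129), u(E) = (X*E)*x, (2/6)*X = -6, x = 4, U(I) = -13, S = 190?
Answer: 1595811/116 ≈ 13757.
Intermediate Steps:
X = -18 (X = 3*(-6) = -18)
u(E) = -72*E (u(E) = -18*E*4 = -72*E)
G(C, M) = 5 - 1/(129 + C) (G(C, M) = 5 - 1/(C + 129) = 5 - 1/(129 + C))
G(U(-5), S) - u(191) = (644 + 5*(-13))/(129 - 13) - (-72)*191 = (644 - 65)/116 - 1*(-13752) = (1/116)*579 + 13752 = 579/116 + 13752 = 1595811/116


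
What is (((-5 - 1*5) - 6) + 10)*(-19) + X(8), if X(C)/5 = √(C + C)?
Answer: 134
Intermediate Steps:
X(C) = 5*√2*√C (X(C) = 5*√(C + C) = 5*√(2*C) = 5*(√2*√C) = 5*√2*√C)
(((-5 - 1*5) - 6) + 10)*(-19) + X(8) = (((-5 - 1*5) - 6) + 10)*(-19) + 5*√2*√8 = (((-5 - 5) - 6) + 10)*(-19) + 5*√2*(2*√2) = ((-10 - 6) + 10)*(-19) + 20 = (-16 + 10)*(-19) + 20 = -6*(-19) + 20 = 114 + 20 = 134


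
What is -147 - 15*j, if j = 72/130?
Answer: -2019/13 ≈ -155.31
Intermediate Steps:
j = 36/65 (j = 72*(1/130) = 36/65 ≈ 0.55385)
-147 - 15*j = -147 - 15*36/65 = -147 - 108/13 = -2019/13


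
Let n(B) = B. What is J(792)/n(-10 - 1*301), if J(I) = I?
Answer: -792/311 ≈ -2.5466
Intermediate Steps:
J(792)/n(-10 - 1*301) = 792/(-10 - 1*301) = 792/(-10 - 301) = 792/(-311) = 792*(-1/311) = -792/311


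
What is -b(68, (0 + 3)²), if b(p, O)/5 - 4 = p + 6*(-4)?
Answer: -240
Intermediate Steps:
b(p, O) = -100 + 5*p (b(p, O) = 20 + 5*(p + 6*(-4)) = 20 + 5*(p - 24) = 20 + 5*(-24 + p) = 20 + (-120 + 5*p) = -100 + 5*p)
-b(68, (0 + 3)²) = -(-100 + 5*68) = -(-100 + 340) = -1*240 = -240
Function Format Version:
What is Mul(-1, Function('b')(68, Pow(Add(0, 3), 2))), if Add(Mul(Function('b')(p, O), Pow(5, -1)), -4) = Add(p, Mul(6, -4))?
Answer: -240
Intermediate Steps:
Function('b')(p, O) = Add(-100, Mul(5, p)) (Function('b')(p, O) = Add(20, Mul(5, Add(p, Mul(6, -4)))) = Add(20, Mul(5, Add(p, -24))) = Add(20, Mul(5, Add(-24, p))) = Add(20, Add(-120, Mul(5, p))) = Add(-100, Mul(5, p)))
Mul(-1, Function('b')(68, Pow(Add(0, 3), 2))) = Mul(-1, Add(-100, Mul(5, 68))) = Mul(-1, Add(-100, 340)) = Mul(-1, 240) = -240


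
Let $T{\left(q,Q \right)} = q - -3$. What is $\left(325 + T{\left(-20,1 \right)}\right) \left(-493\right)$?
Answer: $-151844$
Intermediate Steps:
$T{\left(q,Q \right)} = 3 + q$ ($T{\left(q,Q \right)} = q + 3 = 3 + q$)
$\left(325 + T{\left(-20,1 \right)}\right) \left(-493\right) = \left(325 + \left(3 - 20\right)\right) \left(-493\right) = \left(325 - 17\right) \left(-493\right) = 308 \left(-493\right) = -151844$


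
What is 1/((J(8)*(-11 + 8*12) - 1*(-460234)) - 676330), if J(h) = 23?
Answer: -1/214141 ≈ -4.6698e-6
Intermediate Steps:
1/((J(8)*(-11 + 8*12) - 1*(-460234)) - 676330) = 1/((23*(-11 + 8*12) - 1*(-460234)) - 676330) = 1/((23*(-11 + 96) + 460234) - 676330) = 1/((23*85 + 460234) - 676330) = 1/((1955 + 460234) - 676330) = 1/(462189 - 676330) = 1/(-214141) = -1/214141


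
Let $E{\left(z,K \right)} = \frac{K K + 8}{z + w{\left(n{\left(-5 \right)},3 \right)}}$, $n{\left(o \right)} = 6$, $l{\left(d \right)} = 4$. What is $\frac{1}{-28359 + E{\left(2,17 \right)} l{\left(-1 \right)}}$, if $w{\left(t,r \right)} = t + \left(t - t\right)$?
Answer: $- \frac{2}{56421} \approx -3.5448 \cdot 10^{-5}$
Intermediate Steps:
$w{\left(t,r \right)} = t$ ($w{\left(t,r \right)} = t + 0 = t$)
$E{\left(z,K \right)} = \frac{8 + K^{2}}{6 + z}$ ($E{\left(z,K \right)} = \frac{K K + 8}{z + 6} = \frac{K^{2} + 8}{6 + z} = \frac{8 + K^{2}}{6 + z}$)
$\frac{1}{-28359 + E{\left(2,17 \right)} l{\left(-1 \right)}} = \frac{1}{-28359 + \frac{8 + 17^{2}}{6 + 2} \cdot 4} = \frac{1}{-28359 + \frac{8 + 289}{8} \cdot 4} = \frac{1}{-28359 + \frac{1}{8} \cdot 297 \cdot 4} = \frac{1}{-28359 + \frac{297}{8} \cdot 4} = \frac{1}{-28359 + \frac{297}{2}} = \frac{1}{- \frac{56421}{2}} = - \frac{2}{56421}$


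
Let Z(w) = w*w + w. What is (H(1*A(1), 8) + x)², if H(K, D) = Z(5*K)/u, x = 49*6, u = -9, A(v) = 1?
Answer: 760384/9 ≈ 84487.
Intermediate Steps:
Z(w) = w + w² (Z(w) = w² + w = w + w²)
x = 294
H(K, D) = -5*K*(1 + 5*K)/9 (H(K, D) = ((5*K)*(1 + 5*K))/(-9) = (5*K*(1 + 5*K))*(-⅑) = -5*K*(1 + 5*K)/9)
(H(1*A(1), 8) + x)² = (-5*1*1*(1 + 5*(1*1))/9 + 294)² = (-5/9*1*(1 + 5*1) + 294)² = (-5/9*1*(1 + 5) + 294)² = (-5/9*1*6 + 294)² = (-10/3 + 294)² = (872/3)² = 760384/9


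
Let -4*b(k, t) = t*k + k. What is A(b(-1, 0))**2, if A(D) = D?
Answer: 1/16 ≈ 0.062500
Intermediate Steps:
b(k, t) = -k/4 - k*t/4 (b(k, t) = -(t*k + k)/4 = -(k*t + k)/4 = -(k + k*t)/4 = -k/4 - k*t/4)
A(b(-1, 0))**2 = (-1/4*(-1)*(1 + 0))**2 = (-1/4*(-1)*1)**2 = (1/4)**2 = 1/16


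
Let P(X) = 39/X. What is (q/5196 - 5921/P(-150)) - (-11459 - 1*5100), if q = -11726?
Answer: 1328325347/33774 ≈ 39330.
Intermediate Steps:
(q/5196 - 5921/P(-150)) - (-11459 - 1*5100) = (-11726/5196 - 5921/(39/(-150))) - (-11459 - 1*5100) = (-11726*1/5196 - 5921/(39*(-1/150))) - (-11459 - 5100) = (-5863/2598 - 5921/(-13/50)) - 1*(-16559) = (-5863/2598 - 5921*(-50/13)) + 16559 = (-5863/2598 + 296050/13) + 16559 = 769061681/33774 + 16559 = 1328325347/33774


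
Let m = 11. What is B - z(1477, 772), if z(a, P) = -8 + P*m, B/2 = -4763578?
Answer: -9535640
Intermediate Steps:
B = -9527156 (B = 2*(-4763578) = -9527156)
z(a, P) = -8 + 11*P (z(a, P) = -8 + P*11 = -8 + 11*P)
B - z(1477, 772) = -9527156 - (-8 + 11*772) = -9527156 - (-8 + 8492) = -9527156 - 1*8484 = -9527156 - 8484 = -9535640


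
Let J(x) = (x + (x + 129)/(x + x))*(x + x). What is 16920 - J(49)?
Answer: 11940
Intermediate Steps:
J(x) = 2*x*(x + (129 + x)/(2*x)) (J(x) = (x + (129 + x)/((2*x)))*(2*x) = (x + (129 + x)*(1/(2*x)))*(2*x) = (x + (129 + x)/(2*x))*(2*x) = 2*x*(x + (129 + x)/(2*x)))
16920 - J(49) = 16920 - (129 + 49 + 2*49²) = 16920 - (129 + 49 + 2*2401) = 16920 - (129 + 49 + 4802) = 16920 - 1*4980 = 16920 - 4980 = 11940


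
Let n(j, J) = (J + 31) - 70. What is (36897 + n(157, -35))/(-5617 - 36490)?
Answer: -36823/42107 ≈ -0.87451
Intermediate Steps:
n(j, J) = -39 + J (n(j, J) = (31 + J) - 70 = -39 + J)
(36897 + n(157, -35))/(-5617 - 36490) = (36897 + (-39 - 35))/(-5617 - 36490) = (36897 - 74)/(-42107) = 36823*(-1/42107) = -36823/42107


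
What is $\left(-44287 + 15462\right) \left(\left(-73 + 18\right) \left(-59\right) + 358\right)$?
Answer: $-103856475$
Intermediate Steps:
$\left(-44287 + 15462\right) \left(\left(-73 + 18\right) \left(-59\right) + 358\right) = - 28825 \left(\left(-55\right) \left(-59\right) + 358\right) = - 28825 \left(3245 + 358\right) = \left(-28825\right) 3603 = -103856475$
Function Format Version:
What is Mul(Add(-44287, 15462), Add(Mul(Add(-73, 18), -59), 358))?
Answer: -103856475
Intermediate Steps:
Mul(Add(-44287, 15462), Add(Mul(Add(-73, 18), -59), 358)) = Mul(-28825, Add(Mul(-55, -59), 358)) = Mul(-28825, Add(3245, 358)) = Mul(-28825, 3603) = -103856475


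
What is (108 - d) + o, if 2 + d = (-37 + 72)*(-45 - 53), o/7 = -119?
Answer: 2707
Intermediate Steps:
o = -833 (o = 7*(-119) = -833)
d = -3432 (d = -2 + (-37 + 72)*(-45 - 53) = -2 + 35*(-98) = -2 - 3430 = -3432)
(108 - d) + o = (108 - 1*(-3432)) - 833 = (108 + 3432) - 833 = 3540 - 833 = 2707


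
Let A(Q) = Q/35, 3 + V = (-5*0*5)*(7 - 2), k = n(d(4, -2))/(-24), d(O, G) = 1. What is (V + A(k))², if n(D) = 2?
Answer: 1590121/176400 ≈ 9.0143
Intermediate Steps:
k = -1/12 (k = 2/(-24) = 2*(-1/24) = -1/12 ≈ -0.083333)
V = -3 (V = -3 + (-5*0*5)*(7 - 2) = -3 + (0*5)*5 = -3 + 0*5 = -3 + 0 = -3)
A(Q) = Q/35 (A(Q) = Q*(1/35) = Q/35)
(V + A(k))² = (-3 + (1/35)*(-1/12))² = (-3 - 1/420)² = (-1261/420)² = 1590121/176400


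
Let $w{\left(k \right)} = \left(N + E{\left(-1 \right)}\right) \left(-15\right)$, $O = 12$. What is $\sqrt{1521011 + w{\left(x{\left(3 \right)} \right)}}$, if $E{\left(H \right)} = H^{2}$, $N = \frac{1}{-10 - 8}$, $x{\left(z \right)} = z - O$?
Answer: $\frac{\sqrt{54755886}}{6} \approx 1233.3$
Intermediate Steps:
$x{\left(z \right)} = -12 + z$ ($x{\left(z \right)} = z - 12 = -12 + z$)
$N = - \frac{1}{18}$ ($N = \frac{1}{-18} = - \frac{1}{18} \approx -0.055556$)
$w{\left(k \right)} = - \frac{85}{6}$ ($w{\left(k \right)} = \left(- \frac{1}{18} + \left(-1\right)^{2}\right) \left(-15\right) = \left(- \frac{1}{18} + 1\right) \left(-15\right) = \frac{17}{18} \left(-15\right) = - \frac{85}{6}$)
$\sqrt{1521011 + w{\left(x{\left(3 \right)} \right)}} = \sqrt{1521011 - \frac{85}{6}} = \sqrt{\frac{9125981}{6}} = \frac{\sqrt{54755886}}{6}$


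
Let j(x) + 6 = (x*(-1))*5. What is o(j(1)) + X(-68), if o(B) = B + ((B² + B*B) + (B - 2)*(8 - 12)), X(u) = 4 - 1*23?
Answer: 264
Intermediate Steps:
X(u) = -19 (X(u) = 4 - 23 = -19)
j(x) = -6 - 5*x (j(x) = -6 + (x*(-1))*5 = -6 - x*5 = -6 - 5*x)
o(B) = 8 - 3*B + 2*B² (o(B) = B + ((B² + B²) + (-2 + B)*(-4)) = B + (2*B² + (8 - 4*B)) = B + (8 - 4*B + 2*B²) = 8 - 3*B + 2*B²)
o(j(1)) + X(-68) = (8 - 3*(-6 - 5*1) + 2*(-6 - 5*1)²) - 19 = (8 - 3*(-6 - 5) + 2*(-6 - 5)²) - 19 = (8 - 3*(-11) + 2*(-11)²) - 19 = (8 + 33 + 2*121) - 19 = (8 + 33 + 242) - 19 = 283 - 19 = 264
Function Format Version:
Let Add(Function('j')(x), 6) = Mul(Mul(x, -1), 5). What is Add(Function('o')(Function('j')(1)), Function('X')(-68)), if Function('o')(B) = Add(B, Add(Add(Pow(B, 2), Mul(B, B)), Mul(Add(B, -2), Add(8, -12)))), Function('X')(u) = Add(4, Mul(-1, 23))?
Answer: 264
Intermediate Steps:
Function('X')(u) = -19 (Function('X')(u) = Add(4, -23) = -19)
Function('j')(x) = Add(-6, Mul(-5, x)) (Function('j')(x) = Add(-6, Mul(Mul(x, -1), 5)) = Add(-6, Mul(Mul(-1, x), 5)) = Add(-6, Mul(-5, x)))
Function('o')(B) = Add(8, Mul(-3, B), Mul(2, Pow(B, 2))) (Function('o')(B) = Add(B, Add(Add(Pow(B, 2), Pow(B, 2)), Mul(Add(-2, B), -4))) = Add(B, Add(Mul(2, Pow(B, 2)), Add(8, Mul(-4, B)))) = Add(B, Add(8, Mul(-4, B), Mul(2, Pow(B, 2)))) = Add(8, Mul(-3, B), Mul(2, Pow(B, 2))))
Add(Function('o')(Function('j')(1)), Function('X')(-68)) = Add(Add(8, Mul(-3, Add(-6, Mul(-5, 1))), Mul(2, Pow(Add(-6, Mul(-5, 1)), 2))), -19) = Add(Add(8, Mul(-3, Add(-6, -5)), Mul(2, Pow(Add(-6, -5), 2))), -19) = Add(Add(8, Mul(-3, -11), Mul(2, Pow(-11, 2))), -19) = Add(Add(8, 33, Mul(2, 121)), -19) = Add(Add(8, 33, 242), -19) = Add(283, -19) = 264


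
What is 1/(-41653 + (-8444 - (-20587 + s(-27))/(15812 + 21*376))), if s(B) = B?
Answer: -11854/593839531 ≈ -1.9962e-5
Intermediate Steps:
1/(-41653 + (-8444 - (-20587 + s(-27))/(15812 + 21*376))) = 1/(-41653 + (-8444 - (-20587 - 27)/(15812 + 21*376))) = 1/(-41653 + (-8444 - (-20614)/(15812 + 7896))) = 1/(-41653 + (-8444 - (-20614)/23708)) = 1/(-41653 + (-8444 - 1*(-10307/11854))) = 1/(-41653 + (-8444 + 10307/11854)) = 1/(-41653 - 100084869/11854) = 1/(-593839531/11854) = -11854/593839531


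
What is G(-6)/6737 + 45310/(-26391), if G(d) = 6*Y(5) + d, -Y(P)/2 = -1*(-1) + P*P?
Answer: -313645808/177796167 ≈ -1.7641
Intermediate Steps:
Y(P) = -2 - 2*P**2 (Y(P) = -2*(-1*(-1) + P*P) = -2*(1 + P**2) = -2 - 2*P**2)
G(d) = -312 + d (G(d) = 6*(-2 - 2*5**2) + d = 6*(-2 - 2*25) + d = 6*(-2 - 50) + d = 6*(-52) + d = -312 + d)
G(-6)/6737 + 45310/(-26391) = (-312 - 6)/6737 + 45310/(-26391) = -318*1/6737 + 45310*(-1/26391) = -318/6737 - 45310/26391 = -313645808/177796167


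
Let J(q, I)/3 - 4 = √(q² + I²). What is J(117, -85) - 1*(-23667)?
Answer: 23679 + 3*√20914 ≈ 24113.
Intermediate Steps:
J(q, I) = 12 + 3*√(I² + q²) (J(q, I) = 12 + 3*√(q² + I²) = 12 + 3*√(I² + q²))
J(117, -85) - 1*(-23667) = (12 + 3*√((-85)² + 117²)) - 1*(-23667) = (12 + 3*√(7225 + 13689)) + 23667 = (12 + 3*√20914) + 23667 = 23679 + 3*√20914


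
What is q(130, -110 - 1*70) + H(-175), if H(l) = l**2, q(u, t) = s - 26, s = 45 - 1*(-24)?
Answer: 30668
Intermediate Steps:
s = 69 (s = 45 + 24 = 69)
q(u, t) = 43 (q(u, t) = 69 - 26 = 43)
q(130, -110 - 1*70) + H(-175) = 43 + (-175)**2 = 43 + 30625 = 30668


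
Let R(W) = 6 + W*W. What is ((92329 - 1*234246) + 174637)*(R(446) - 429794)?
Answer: -7554131840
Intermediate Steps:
R(W) = 6 + W²
((92329 - 1*234246) + 174637)*(R(446) - 429794) = ((92329 - 1*234246) + 174637)*((6 + 446²) - 429794) = ((92329 - 234246) + 174637)*((6 + 198916) - 429794) = (-141917 + 174637)*(198922 - 429794) = 32720*(-230872) = -7554131840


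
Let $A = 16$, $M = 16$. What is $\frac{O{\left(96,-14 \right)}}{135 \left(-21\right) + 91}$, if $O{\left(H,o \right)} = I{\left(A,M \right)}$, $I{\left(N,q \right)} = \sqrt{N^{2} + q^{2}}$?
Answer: $- \frac{2 \sqrt{2}}{343} \approx -0.0082461$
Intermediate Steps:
$O{\left(H,o \right)} = 16 \sqrt{2}$ ($O{\left(H,o \right)} = \sqrt{16^{2} + 16^{2}} = \sqrt{256 + 256} = \sqrt{512} = 16 \sqrt{2}$)
$\frac{O{\left(96,-14 \right)}}{135 \left(-21\right) + 91} = \frac{16 \sqrt{2}}{135 \left(-21\right) + 91} = \frac{16 \sqrt{2}}{-2835 + 91} = \frac{16 \sqrt{2}}{-2744} = 16 \sqrt{2} \left(- \frac{1}{2744}\right) = - \frac{2 \sqrt{2}}{343}$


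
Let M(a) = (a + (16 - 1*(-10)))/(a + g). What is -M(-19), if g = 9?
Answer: 7/10 ≈ 0.70000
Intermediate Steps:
M(a) = (26 + a)/(9 + a) (M(a) = (a + (16 - 1*(-10)))/(a + 9) = (a + (16 + 10))/(9 + a) = (a + 26)/(9 + a) = (26 + a)/(9 + a))
-M(-19) = -(26 - 19)/(9 - 19) = -7/(-10) = -(-1)*7/10 = -1*(-7/10) = 7/10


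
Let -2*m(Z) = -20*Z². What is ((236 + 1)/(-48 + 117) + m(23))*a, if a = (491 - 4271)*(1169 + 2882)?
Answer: -1864315652220/23 ≈ -8.1057e+10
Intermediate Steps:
m(Z) = 10*Z² (m(Z) = -(-10)*Z² = 10*Z²)
a = -15312780 (a = -3780*4051 = -15312780)
((236 + 1)/(-48 + 117) + m(23))*a = ((236 + 1)/(-48 + 117) + 10*23²)*(-15312780) = (237/69 + 10*529)*(-15312780) = (237*(1/69) + 5290)*(-15312780) = (79/23 + 5290)*(-15312780) = (121749/23)*(-15312780) = -1864315652220/23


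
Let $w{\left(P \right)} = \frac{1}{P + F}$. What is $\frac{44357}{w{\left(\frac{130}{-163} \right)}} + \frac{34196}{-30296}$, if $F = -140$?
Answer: $- \frac{7710281511587}{1234562} \approx -6.2454 \cdot 10^{6}$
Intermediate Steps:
$w{\left(P \right)} = \frac{1}{-140 + P}$ ($w{\left(P \right)} = \frac{1}{P - 140} = \frac{1}{-140 + P}$)
$\frac{44357}{w{\left(\frac{130}{-163} \right)}} + \frac{34196}{-30296} = \frac{44357}{\frac{1}{-140 + \frac{130}{-163}}} + \frac{34196}{-30296} = \frac{44357}{\frac{1}{-140 + 130 \left(- \frac{1}{163}\right)}} + 34196 \left(- \frac{1}{30296}\right) = \frac{44357}{\frac{1}{-140 - \frac{130}{163}}} - \frac{8549}{7574} = \frac{44357}{\frac{1}{- \frac{22950}{163}}} - \frac{8549}{7574} = \frac{44357}{- \frac{163}{22950}} - \frac{8549}{7574} = 44357 \left(- \frac{22950}{163}\right) - \frac{8549}{7574} = - \frac{1017993150}{163} - \frac{8549}{7574} = - \frac{7710281511587}{1234562}$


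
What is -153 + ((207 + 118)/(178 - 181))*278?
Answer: -90809/3 ≈ -30270.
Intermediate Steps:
-153 + ((207 + 118)/(178 - 181))*278 = -153 + (325/(-3))*278 = -153 + (325*(-⅓))*278 = -153 - 325/3*278 = -153 - 90350/3 = -90809/3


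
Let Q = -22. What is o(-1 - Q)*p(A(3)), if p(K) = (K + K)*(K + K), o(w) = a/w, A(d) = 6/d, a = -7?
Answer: -16/3 ≈ -5.3333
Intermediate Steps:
o(w) = -7/w
p(K) = 4*K**2 (p(K) = (2*K)*(2*K) = 4*K**2)
o(-1 - Q)*p(A(3)) = (-7/(-1 - 1*(-22)))*(4*(6/3)**2) = (-7/(-1 + 22))*(4*(6*(1/3))**2) = (-7/21)*(4*2**2) = (-7*1/21)*(4*4) = -1/3*16 = -16/3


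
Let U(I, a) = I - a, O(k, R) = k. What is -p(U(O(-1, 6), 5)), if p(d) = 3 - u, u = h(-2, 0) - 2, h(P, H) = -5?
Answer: -10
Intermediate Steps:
u = -7 (u = -5 - 2 = -7)
p(d) = 10 (p(d) = 3 - 1*(-7) = 3 + 7 = 10)
-p(U(O(-1, 6), 5)) = -1*10 = -10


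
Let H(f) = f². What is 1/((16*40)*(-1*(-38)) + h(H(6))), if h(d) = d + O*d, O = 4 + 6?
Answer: 1/24716 ≈ 4.0460e-5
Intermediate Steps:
O = 10
h(d) = 11*d (h(d) = d + 10*d = 11*d)
1/((16*40)*(-1*(-38)) + h(H(6))) = 1/((16*40)*(-1*(-38)) + 11*6²) = 1/(640*38 + 11*36) = 1/(24320 + 396) = 1/24716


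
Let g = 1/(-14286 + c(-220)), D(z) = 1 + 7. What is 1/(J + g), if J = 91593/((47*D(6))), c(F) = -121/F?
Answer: 107426584/26168936917 ≈ 0.0041051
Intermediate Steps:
D(z) = 8
J = 91593/376 (J = 91593/((47*8)) = 91593/376 ≈ 243.60)
g = -20/285709 (g = 1/(-14286 - 121/(-220)) = 1/(-14286 - 121*(-1/220)) = 1/(-14286 + 11/20) = 1/(-285709/20) = -20/285709 ≈ -7.0001e-5)
1/(J + g) = 1/(91593/376 - 20/285709) = 1/(26168936917/107426584) = 107426584/26168936917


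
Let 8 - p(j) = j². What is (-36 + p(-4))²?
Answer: 1936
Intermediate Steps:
p(j) = 8 - j²
(-36 + p(-4))² = (-36 + (8 - 1*(-4)²))² = (-36 + (8 - 1*16))² = (-36 + (8 - 16))² = (-36 - 8)² = (-44)² = 1936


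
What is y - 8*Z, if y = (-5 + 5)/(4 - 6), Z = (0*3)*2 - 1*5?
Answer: 40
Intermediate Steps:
Z = -5 (Z = 0*2 - 5 = 0 - 5 = -5)
y = 0 (y = 0/(-2) = 0*(-1/2) = 0)
y - 8*Z = 0 - 8*(-5) = 0 + 40 = 40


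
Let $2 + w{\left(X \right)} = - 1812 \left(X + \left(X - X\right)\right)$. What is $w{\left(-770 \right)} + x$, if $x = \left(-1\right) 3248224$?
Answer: $-1852986$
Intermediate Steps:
$w{\left(X \right)} = -2 - 1812 X$ ($w{\left(X \right)} = -2 - 1812 \left(X + \left(X - X\right)\right) = -2 - 1812 \left(X + 0\right) = -2 - 1812 X$)
$x = -3248224$
$w{\left(-770 \right)} + x = \left(-2 - -1395240\right) - 3248224 = \left(-2 + 1395240\right) - 3248224 = 1395238 - 3248224 = -1852986$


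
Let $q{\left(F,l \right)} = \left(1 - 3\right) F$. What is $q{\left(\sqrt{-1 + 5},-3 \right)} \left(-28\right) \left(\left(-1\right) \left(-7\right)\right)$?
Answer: $784$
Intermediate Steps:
$q{\left(F,l \right)} = - 2 F$
$q{\left(\sqrt{-1 + 5},-3 \right)} \left(-28\right) \left(\left(-1\right) \left(-7\right)\right) = - 2 \sqrt{-1 + 5} \left(-28\right) \left(\left(-1\right) \left(-7\right)\right) = - 2 \sqrt{4} \left(-28\right) 7 = \left(-2\right) 2 \left(-28\right) 7 = \left(-4\right) \left(-28\right) 7 = 112 \cdot 7 = 784$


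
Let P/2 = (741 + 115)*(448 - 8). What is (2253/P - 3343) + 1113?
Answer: -1679812147/753280 ≈ -2230.0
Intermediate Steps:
P = 753280 (P = 2*((741 + 115)*(448 - 8)) = 2*(856*440) = 2*376640 = 753280)
(2253/P - 3343) + 1113 = (2253/753280 - 3343) + 1113 = -2518212787/753280 + 1113 = -1679812147/753280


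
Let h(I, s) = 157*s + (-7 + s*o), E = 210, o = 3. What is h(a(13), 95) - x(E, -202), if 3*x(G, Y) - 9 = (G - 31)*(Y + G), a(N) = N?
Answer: 44138/3 ≈ 14713.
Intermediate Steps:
x(G, Y) = 3 + (-31 + G)*(G + Y)/3 (x(G, Y) = 3 + ((G - 31)*(Y + G))/3 = 3 + ((-31 + G)*(G + Y))/3 = 3 + (-31 + G)*(G + Y)/3)
h(I, s) = -7 + 160*s (h(I, s) = 157*s + (-7 + s*3) = 157*s + (-7 + 3*s) = -7 + 160*s)
h(a(13), 95) - x(E, -202) = (-7 + 160*95) - (3 - 31/3*210 - 31/3*(-202) + (⅓)*210² + (⅓)*210*(-202)) = (-7 + 15200) - (3 - 2170 + 6262/3 + (⅓)*44100 - 14140) = 15193 - (3 - 2170 + 6262/3 + 14700 - 14140) = 15193 - 1*1441/3 = 15193 - 1441/3 = 44138/3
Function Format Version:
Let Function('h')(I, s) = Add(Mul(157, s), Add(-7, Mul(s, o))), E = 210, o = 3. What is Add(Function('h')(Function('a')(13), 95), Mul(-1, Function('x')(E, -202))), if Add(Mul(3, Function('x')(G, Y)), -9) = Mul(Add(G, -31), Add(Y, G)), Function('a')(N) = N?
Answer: Rational(44138, 3) ≈ 14713.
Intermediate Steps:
Function('x')(G, Y) = Add(3, Mul(Rational(1, 3), Add(-31, G), Add(G, Y))) (Function('x')(G, Y) = Add(3, Mul(Rational(1, 3), Mul(Add(G, -31), Add(Y, G)))) = Add(3, Mul(Rational(1, 3), Mul(Add(-31, G), Add(G, Y)))) = Add(3, Mul(Rational(1, 3), Add(-31, G), Add(G, Y))))
Function('h')(I, s) = Add(-7, Mul(160, s)) (Function('h')(I, s) = Add(Mul(157, s), Add(-7, Mul(s, 3))) = Add(Mul(157, s), Add(-7, Mul(3, s))) = Add(-7, Mul(160, s)))
Add(Function('h')(Function('a')(13), 95), Mul(-1, Function('x')(E, -202))) = Add(Add(-7, Mul(160, 95)), Mul(-1, Add(3, Mul(Rational(-31, 3), 210), Mul(Rational(-31, 3), -202), Mul(Rational(1, 3), Pow(210, 2)), Mul(Rational(1, 3), 210, -202)))) = Add(Add(-7, 15200), Mul(-1, Add(3, -2170, Rational(6262, 3), Mul(Rational(1, 3), 44100), -14140))) = Add(15193, Mul(-1, Add(3, -2170, Rational(6262, 3), 14700, -14140))) = Add(15193, Mul(-1, Rational(1441, 3))) = Add(15193, Rational(-1441, 3)) = Rational(44138, 3)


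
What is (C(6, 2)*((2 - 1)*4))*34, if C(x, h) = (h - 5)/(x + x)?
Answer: -34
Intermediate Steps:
C(x, h) = (-5 + h)/(2*x) (C(x, h) = (-5 + h)/((2*x)) = (-5 + h)*(1/(2*x)) = (-5 + h)/(2*x))
(C(6, 2)*((2 - 1)*4))*34 = (((½)*(-5 + 2)/6)*((2 - 1)*4))*34 = (((½)*(⅙)*(-3))*(1*4))*34 = -¼*4*34 = -1*34 = -34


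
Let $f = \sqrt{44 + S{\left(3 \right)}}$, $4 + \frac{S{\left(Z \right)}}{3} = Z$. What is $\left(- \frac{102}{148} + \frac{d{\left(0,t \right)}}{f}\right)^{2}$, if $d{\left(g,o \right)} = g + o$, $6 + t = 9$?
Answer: $\frac{155925}{224516} - \frac{153 \sqrt{41}}{1517} \approx 0.048694$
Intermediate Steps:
$S{\left(Z \right)} = -12 + 3 Z$
$t = 3$ ($t = -6 + 9 = 3$)
$f = \sqrt{41}$ ($f = \sqrt{44 + \left(-12 + 3 \cdot 3\right)} = \sqrt{44 + \left(-12 + 9\right)} = \sqrt{44 - 3} = \sqrt{41} \approx 6.4031$)
$\left(- \frac{102}{148} + \frac{d{\left(0,t \right)}}{f}\right)^{2} = \left(- \frac{102}{148} + \frac{0 + 3}{\sqrt{41}}\right)^{2} = \left(\left(-102\right) \frac{1}{148} + 3 \frac{\sqrt{41}}{41}\right)^{2} = \left(- \frac{51}{74} + \frac{3 \sqrt{41}}{41}\right)^{2}$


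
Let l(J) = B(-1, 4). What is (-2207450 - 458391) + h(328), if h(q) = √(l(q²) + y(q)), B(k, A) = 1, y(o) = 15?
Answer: -2665837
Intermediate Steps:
l(J) = 1
h(q) = 4 (h(q) = √(1 + 15) = √16 = 4)
(-2207450 - 458391) + h(328) = (-2207450 - 458391) + 4 = -2665841 + 4 = -2665837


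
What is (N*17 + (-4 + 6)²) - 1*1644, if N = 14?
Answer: -1402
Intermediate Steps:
(N*17 + (-4 + 6)²) - 1*1644 = (14*17 + (-4 + 6)²) - 1*1644 = (238 + 2²) - 1644 = (238 + 4) - 1644 = 242 - 1644 = -1402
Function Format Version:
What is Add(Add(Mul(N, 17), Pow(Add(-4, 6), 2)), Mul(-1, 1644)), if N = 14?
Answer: -1402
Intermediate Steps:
Add(Add(Mul(N, 17), Pow(Add(-4, 6), 2)), Mul(-1, 1644)) = Add(Add(Mul(14, 17), Pow(Add(-4, 6), 2)), Mul(-1, 1644)) = Add(Add(238, Pow(2, 2)), -1644) = Add(Add(238, 4), -1644) = Add(242, -1644) = -1402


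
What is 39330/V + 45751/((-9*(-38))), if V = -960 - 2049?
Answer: 41404633/343026 ≈ 120.70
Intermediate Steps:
V = -3009
39330/V + 45751/((-9*(-38))) = 39330/(-3009) + 45751/((-9*(-38))) = 39330*(-1/3009) + 45751/342 = -13110/1003 + 45751*(1/342) = -13110/1003 + 45751/342 = 41404633/343026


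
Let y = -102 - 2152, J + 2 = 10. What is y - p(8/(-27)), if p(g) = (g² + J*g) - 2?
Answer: -1640044/729 ≈ -2249.7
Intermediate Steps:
J = 8 (J = -2 + 10 = 8)
p(g) = -2 + g² + 8*g (p(g) = (g² + 8*g) - 2 = -2 + g² + 8*g)
y = -2254
y - p(8/(-27)) = -2254 - (-2 + (8/(-27))² + 8*(8/(-27))) = -2254 - (-2 + (8*(-1/27))² + 8*(8*(-1/27))) = -2254 - (-2 + (-8/27)² + 8*(-8/27)) = -2254 - (-2 + 64/729 - 64/27) = -2254 - 1*(-3122/729) = -2254 + 3122/729 = -1640044/729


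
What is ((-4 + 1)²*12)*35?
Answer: 3780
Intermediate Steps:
((-4 + 1)²*12)*35 = ((-3)²*12)*35 = (9*12)*35 = 108*35 = 3780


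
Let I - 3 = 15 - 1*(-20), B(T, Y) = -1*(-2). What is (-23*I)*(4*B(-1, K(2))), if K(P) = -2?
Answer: -6992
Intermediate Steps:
B(T, Y) = 2
I = 38 (I = 3 + (15 - 1*(-20)) = 3 + (15 + 20) = 3 + 35 = 38)
(-23*I)*(4*B(-1, K(2))) = (-23*38)*(4*2) = -874*8 = -6992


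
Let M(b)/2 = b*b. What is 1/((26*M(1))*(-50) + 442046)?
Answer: 1/439446 ≈ 2.2756e-6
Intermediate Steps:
M(b) = 2*b² (M(b) = 2*(b*b) = 2*b²)
1/((26*M(1))*(-50) + 442046) = 1/((26*(2*1²))*(-50) + 442046) = 1/((26*(2*1))*(-50) + 442046) = 1/((26*2)*(-50) + 442046) = 1/(52*(-50) + 442046) = 1/(-2600 + 442046) = 1/439446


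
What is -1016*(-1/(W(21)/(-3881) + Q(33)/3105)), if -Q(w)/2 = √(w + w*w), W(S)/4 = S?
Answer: -133054204896900/17837243 + 3959691505290*√1122/17837243 ≈ -23508.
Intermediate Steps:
W(S) = 4*S
Q(w) = -2*√(w + w²) (Q(w) = -2*√(w + w*w) = -2*√(w + w²))
-1016*(-1/(W(21)/(-3881) + Q(33)/3105)) = -1016*(-1/((4*21)/(-3881) - 2*√33*√(1 + 33)/3105)) = -1016*(-1/(84*(-1/3881) - 2*√1122*(1/3105))) = -1016*(-1/(-84/3881 - 2*√1122*(1/3105))) = -1016*(-1/(-84/3881 - 2*√1122/3105)) = -1016/(84/3881 + 2*√1122/3105)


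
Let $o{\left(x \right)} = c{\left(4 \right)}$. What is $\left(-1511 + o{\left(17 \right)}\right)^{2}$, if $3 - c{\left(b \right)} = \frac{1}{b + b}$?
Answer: $\frac{145564225}{64} \approx 2.2744 \cdot 10^{6}$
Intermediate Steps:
$c{\left(b \right)} = 3 - \frac{1}{2 b}$ ($c{\left(b \right)} = 3 - \frac{1}{b + b} = 3 - \frac{1}{2 b}$)
$o{\left(x \right)} = \frac{23}{8}$ ($o{\left(x \right)} = 3 - \frac{1}{2 \cdot 4} = 3 - \frac{1}{8} = \frac{23}{8}$)
$\left(-1511 + o{\left(17 \right)}\right)^{2} = \left(-1511 + \frac{23}{8}\right)^{2} = \left(- \frac{12065}{8}\right)^{2} = \frac{145564225}{64}$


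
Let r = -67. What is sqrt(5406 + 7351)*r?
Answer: -67*sqrt(12757) ≈ -7567.4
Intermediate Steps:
sqrt(5406 + 7351)*r = sqrt(5406 + 7351)*(-67) = sqrt(12757)*(-67) = -67*sqrt(12757)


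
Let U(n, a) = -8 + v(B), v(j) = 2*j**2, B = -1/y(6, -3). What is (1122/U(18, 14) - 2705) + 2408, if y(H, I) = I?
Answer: -15444/35 ≈ -441.26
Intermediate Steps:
B = 1/3 (B = -1/(-3) = -1*(-1/3) = 1/3 ≈ 0.33333)
U(n, a) = -70/9 (U(n, a) = -8 + 2*(1/3)**2 = -8 + 2*(1/9) = -8 + 2/9 = -70/9)
(1122/U(18, 14) - 2705) + 2408 = (1122/(-70/9) - 2705) + 2408 = (1122*(-9/70) - 2705) + 2408 = (-5049/35 - 2705) + 2408 = -99724/35 + 2408 = -15444/35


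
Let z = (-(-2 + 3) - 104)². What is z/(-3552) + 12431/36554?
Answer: -59808823/21639968 ≈ -2.7638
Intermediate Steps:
z = 11025 (z = (-1*1 - 104)² = (-1 - 104)² = (-105)² = 11025)
z/(-3552) + 12431/36554 = 11025/(-3552) + 12431/36554 = 11025*(-1/3552) + 12431*(1/36554) = -3675/1184 + 12431/36554 = -59808823/21639968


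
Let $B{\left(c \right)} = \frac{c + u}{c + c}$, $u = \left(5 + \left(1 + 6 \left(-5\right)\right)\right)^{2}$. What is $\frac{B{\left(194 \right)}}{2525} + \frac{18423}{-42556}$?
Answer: $- \frac{900812249}{2084605660} \approx -0.43213$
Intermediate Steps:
$u = 576$ ($u = \left(5 + \left(1 - 30\right)\right)^{2} = \left(5 - 29\right)^{2} = \left(-24\right)^{2} = 576$)
$B{\left(c \right)} = \frac{576 + c}{2 c}$ ($B{\left(c \right)} = \frac{c + 576}{c + c} = \frac{576 + c}{2 c}$)
$\frac{B{\left(194 \right)}}{2525} + \frac{18423}{-42556} = \frac{\frac{1}{2} \cdot \frac{1}{194} \left(576 + 194\right)}{2525} + \frac{18423}{-42556} = \frac{1}{2} \cdot \frac{1}{194} \cdot 770 \cdot \frac{1}{2525} + 18423 \left(- \frac{1}{42556}\right) = \frac{385}{194} \cdot \frac{1}{2525} - \frac{18423}{42556} = \frac{77}{97970} - \frac{18423}{42556} = - \frac{900812249}{2084605660}$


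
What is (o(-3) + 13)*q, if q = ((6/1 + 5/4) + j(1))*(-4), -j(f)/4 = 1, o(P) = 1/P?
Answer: -494/3 ≈ -164.67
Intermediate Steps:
j(f) = -4 (j(f) = -4*1 = -4)
q = -13 (q = ((6/1 + 5/4) - 4)*(-4) = ((6*1 + 5*(¼)) - 4)*(-4) = ((6 + 5/4) - 4)*(-4) = (29/4 - 4)*(-4) = (13/4)*(-4) = -13)
(o(-3) + 13)*q = (1/(-3) + 13)*(-13) = (-⅓ + 13)*(-13) = (38/3)*(-13) = -494/3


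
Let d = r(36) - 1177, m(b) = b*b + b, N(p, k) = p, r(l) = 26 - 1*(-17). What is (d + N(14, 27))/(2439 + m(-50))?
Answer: -1120/4889 ≈ -0.22909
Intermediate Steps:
r(l) = 43 (r(l) = 26 + 17 = 43)
m(b) = b + b² (m(b) = b² + b = b + b²)
d = -1134 (d = 43 - 1177 = -1134)
(d + N(14, 27))/(2439 + m(-50)) = (-1134 + 14)/(2439 - 50*(1 - 50)) = -1120/(2439 - 50*(-49)) = -1120/(2439 + 2450) = -1120/4889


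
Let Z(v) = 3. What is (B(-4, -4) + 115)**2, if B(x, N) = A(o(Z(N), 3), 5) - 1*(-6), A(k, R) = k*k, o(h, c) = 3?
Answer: 16900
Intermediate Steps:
A(k, R) = k**2
B(x, N) = 15 (B(x, N) = 3**2 - 1*(-6) = 9 + 6 = 15)
(B(-4, -4) + 115)**2 = (15 + 115)**2 = 130**2 = 16900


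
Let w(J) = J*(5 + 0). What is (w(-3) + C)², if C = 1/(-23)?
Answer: 119716/529 ≈ 226.31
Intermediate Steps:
C = -1/23 ≈ -0.043478
w(J) = 5*J (w(J) = J*5 = 5*J)
(w(-3) + C)² = (5*(-3) - 1/23)² = (-15 - 1/23)² = (-346/23)² = 119716/529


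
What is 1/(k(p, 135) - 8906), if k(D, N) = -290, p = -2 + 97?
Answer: -1/9196 ≈ -0.00010874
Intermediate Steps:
p = 95
1/(k(p, 135) - 8906) = 1/(-290 - 8906) = 1/(-9196) = -1/9196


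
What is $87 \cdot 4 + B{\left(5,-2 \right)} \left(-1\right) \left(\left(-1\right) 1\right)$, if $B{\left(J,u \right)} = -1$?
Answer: $347$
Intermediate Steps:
$87 \cdot 4 + B{\left(5,-2 \right)} \left(-1\right) \left(\left(-1\right) 1\right) = 87 \cdot 4 + \left(-1\right) \left(-1\right) \left(\left(-1\right) 1\right) = 348 + 1 \left(-1\right) = 348 - 1 = 347$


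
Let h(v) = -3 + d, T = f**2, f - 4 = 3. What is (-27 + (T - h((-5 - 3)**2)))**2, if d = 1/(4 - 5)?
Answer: 676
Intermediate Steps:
f = 7 (f = 4 + 3 = 7)
d = -1 (d = 1/(-1) = -1)
T = 49 (T = 7**2 = 49)
h(v) = -4 (h(v) = -3 - 1 = -4)
(-27 + (T - h((-5 - 3)**2)))**2 = (-27 + (49 - 1*(-4)))**2 = (-27 + (49 + 4))**2 = (-27 + 53)**2 = 26**2 = 676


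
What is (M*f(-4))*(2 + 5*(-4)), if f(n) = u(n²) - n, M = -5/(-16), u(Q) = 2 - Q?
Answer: 225/4 ≈ 56.250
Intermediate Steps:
M = 5/16 (M = -5*(-1/16) = 5/16 ≈ 0.31250)
f(n) = 2 - n - n² (f(n) = (2 - n²) - n = 2 - n - n²)
(M*f(-4))*(2 + 5*(-4)) = (5*(2 - 1*(-4) - 1*(-4)²)/16)*(2 + 5*(-4)) = (5*(2 + 4 - 1*16)/16)*(2 - 20) = (5*(2 + 4 - 16)/16)*(-18) = ((5/16)*(-10))*(-18) = -25/8*(-18) = 225/4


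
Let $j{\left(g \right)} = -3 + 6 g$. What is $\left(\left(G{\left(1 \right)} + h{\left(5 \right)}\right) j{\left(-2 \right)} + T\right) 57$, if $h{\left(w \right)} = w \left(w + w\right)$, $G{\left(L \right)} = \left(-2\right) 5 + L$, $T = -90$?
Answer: $-40185$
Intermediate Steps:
$G{\left(L \right)} = -10 + L$
$h{\left(w \right)} = 2 w^{2}$ ($h{\left(w \right)} = w 2 w = 2 w^{2}$)
$\left(\left(G{\left(1 \right)} + h{\left(5 \right)}\right) j{\left(-2 \right)} + T\right) 57 = \left(\left(\left(-10 + 1\right) + 2 \cdot 5^{2}\right) \left(-3 + 6 \left(-2\right)\right) - 90\right) 57 = \left(\left(-9 + 2 \cdot 25\right) \left(-3 - 12\right) - 90\right) 57 = \left(\left(-9 + 50\right) \left(-15\right) - 90\right) 57 = \left(41 \left(-15\right) - 90\right) 57 = \left(-615 - 90\right) 57 = \left(-705\right) 57 = -40185$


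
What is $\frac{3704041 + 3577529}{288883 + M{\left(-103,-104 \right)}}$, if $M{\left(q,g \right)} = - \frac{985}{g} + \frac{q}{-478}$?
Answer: $\frac{180990703920}{7180716619} \approx 25.205$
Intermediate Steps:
$M{\left(q,g \right)} = - \frac{985}{g} - \frac{q}{478}$ ($M{\left(q,g \right)} = - \frac{985}{g} + q \left(- \frac{1}{478}\right) = - \frac{985}{g} - \frac{q}{478}$)
$\frac{3704041 + 3577529}{288883 + M{\left(-103,-104 \right)}} = \frac{3704041 + 3577529}{288883 - \left(- \frac{103}{478} + \frac{985}{-104}\right)} = \frac{7281570}{288883 + \left(\left(-985\right) \left(- \frac{1}{104}\right) + \frac{103}{478}\right)} = \frac{7281570}{288883 + \left(\frac{985}{104} + \frac{103}{478}\right)} = \frac{7281570}{288883 + \frac{240771}{24856}} = \frac{7281570}{\frac{7180716619}{24856}} = 7281570 \cdot \frac{24856}{7180716619} = \frac{180990703920}{7180716619}$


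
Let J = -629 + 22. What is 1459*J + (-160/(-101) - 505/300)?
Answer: -5366815381/6060 ≈ -8.8561e+5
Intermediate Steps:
J = -607
1459*J + (-160/(-101) - 505/300) = 1459*(-607) + (-160/(-101) - 505/300) = -885613 + (-160*(-1/101) - 505*1/300) = -885613 + (160/101 - 101/60) = -885613 - 601/6060 = -5366815381/6060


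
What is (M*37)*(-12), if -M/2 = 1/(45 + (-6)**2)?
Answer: 296/27 ≈ 10.963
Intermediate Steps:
M = -2/81 (M = -2/(45 + (-6)**2) = -2/(45 + 36) = -2/81 ≈ -0.024691)
(M*37)*(-12) = -2/81*37*(-12) = -74/81*(-12) = 296/27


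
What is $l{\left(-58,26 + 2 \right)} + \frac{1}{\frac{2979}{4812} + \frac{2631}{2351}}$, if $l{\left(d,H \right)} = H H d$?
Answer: $- \frac{298050046820}{6554667} \approx -45471.0$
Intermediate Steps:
$l{\left(d,H \right)} = d H^{2}$ ($l{\left(d,H \right)} = H^{2} d = d H^{2}$)
$l{\left(-58,26 + 2 \right)} + \frac{1}{\frac{2979}{4812} + \frac{2631}{2351}} = - 58 \left(26 + 2\right)^{2} + \frac{1}{\frac{2979}{4812} + \frac{2631}{2351}} = - 58 \cdot 28^{2} + \frac{1}{2979 \cdot \frac{1}{4812} + 2631 \cdot \frac{1}{2351}} = \left(-58\right) 784 + \frac{1}{\frac{993}{1604} + \frac{2631}{2351}} = -45472 + \frac{1}{\frac{6554667}{3771004}} = -45472 + \frac{3771004}{6554667} = - \frac{298050046820}{6554667}$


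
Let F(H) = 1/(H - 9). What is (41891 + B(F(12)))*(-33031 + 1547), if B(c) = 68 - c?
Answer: -3963079984/3 ≈ -1.3210e+9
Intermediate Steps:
F(H) = 1/(-9 + H)
(41891 + B(F(12)))*(-33031 + 1547) = (41891 + (68 - 1/(-9 + 12)))*(-33031 + 1547) = (41891 + (68 - 1/3))*(-31484) = (41891 + 203/3)*(-31484) = (125876/3)*(-31484) = -3963079984/3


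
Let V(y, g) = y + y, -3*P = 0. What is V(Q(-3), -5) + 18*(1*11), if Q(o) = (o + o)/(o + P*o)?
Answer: 202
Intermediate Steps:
P = 0 (P = -⅓*0 = 0)
Q(o) = 2 (Q(o) = (o + o)/(o + 0*o) = (2*o)/(o + 0) = (2*o)/o = 2)
V(y, g) = 2*y
V(Q(-3), -5) + 18*(1*11) = 2*2 + 18*(1*11) = 4 + 18*11 = 4 + 198 = 202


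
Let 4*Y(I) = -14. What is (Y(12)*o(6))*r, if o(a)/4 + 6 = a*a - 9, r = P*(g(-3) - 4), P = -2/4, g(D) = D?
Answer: -1029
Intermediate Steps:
Y(I) = -7/2 (Y(I) = (1/4)*(-14) = -7/2)
P = -1/2 (P = -2*1/4 = -1/2 ≈ -0.50000)
r = 7/2 (r = -(-3 - 4)/2 = -1/2*(-7) = 7/2 ≈ 3.5000)
o(a) = -60 + 4*a**2 (o(a) = -24 + 4*(a*a - 9) = -24 + 4*(a**2 - 9) = -24 + 4*(-9 + a**2) = -24 + (-36 + 4*a**2) = -60 + 4*a**2)
(Y(12)*o(6))*r = -7*(-60 + 4*6**2)/2*(7/2) = -7*(-60 + 4*36)/2*(7/2) = -7*(-60 + 144)/2*(7/2) = -7/2*84*(7/2) = -294*7/2 = -1029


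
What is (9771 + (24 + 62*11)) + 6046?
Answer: 16523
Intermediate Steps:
(9771 + (24 + 62*11)) + 6046 = (9771 + (24 + 682)) + 6046 = (9771 + 706) + 6046 = 10477 + 6046 = 16523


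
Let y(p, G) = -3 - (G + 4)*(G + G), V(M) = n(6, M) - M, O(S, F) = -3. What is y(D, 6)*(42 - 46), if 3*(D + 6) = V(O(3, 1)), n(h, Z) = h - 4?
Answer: 492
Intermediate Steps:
n(h, Z) = -4 + h
V(M) = 2 - M (V(M) = (-4 + 6) - M = 2 - M)
D = -13/3 (D = -6 + (2 - 1*(-3))/3 = -6 + (2 + 3)/3 = -6 + (⅓)*5 = -6 + 5/3 = -13/3 ≈ -4.3333)
y(p, G) = -3 - 2*G*(4 + G) (y(p, G) = -3 - (4 + G)*2*G = -3 - 2*G*(4 + G))
y(D, 6)*(42 - 46) = (-3 - 8*6 - 2*6²)*(42 - 46) = (-3 - 48 - 2*36)*(-4) = (-3 - 48 - 72)*(-4) = -123*(-4) = 492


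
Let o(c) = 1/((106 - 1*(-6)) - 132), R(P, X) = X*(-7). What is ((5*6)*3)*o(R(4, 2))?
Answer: -9/2 ≈ -4.5000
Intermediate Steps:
R(P, X) = -7*X
o(c) = -1/20 (o(c) = 1/((106 + 6) - 132) = 1/(112 - 132) = 1/(-20) = -1/20)
((5*6)*3)*o(R(4, 2)) = ((5*6)*3)*(-1/20) = (30*3)*(-1/20) = 90*(-1/20) = -9/2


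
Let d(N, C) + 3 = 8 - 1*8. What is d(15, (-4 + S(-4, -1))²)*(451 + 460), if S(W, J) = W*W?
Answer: -2733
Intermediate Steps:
S(W, J) = W²
d(N, C) = -3 (d(N, C) = -3 + (8 - 1*8) = -3 + (8 - 8) = -3 + 0 = -3)
d(15, (-4 + S(-4, -1))²)*(451 + 460) = -3*(451 + 460) = -3*911 = -2733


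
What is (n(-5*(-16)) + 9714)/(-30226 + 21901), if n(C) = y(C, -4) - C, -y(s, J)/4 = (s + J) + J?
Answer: -9346/8325 ≈ -1.1226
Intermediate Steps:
y(s, J) = -8*J - 4*s (y(s, J) = -4*((s + J) + J) = -4*((J + s) + J) = -4*(s + 2*J) = -8*J - 4*s)
n(C) = 32 - 5*C (n(C) = (-8*(-4) - 4*C) - C = (32 - 4*C) - C = 32 - 5*C)
(n(-5*(-16)) + 9714)/(-30226 + 21901) = ((32 - (-25)*(-16)) + 9714)/(-30226 + 21901) = ((32 - 5*80) + 9714)/(-8325) = ((32 - 400) + 9714)*(-1/8325) = (-368 + 9714)*(-1/8325) = 9346*(-1/8325) = -9346/8325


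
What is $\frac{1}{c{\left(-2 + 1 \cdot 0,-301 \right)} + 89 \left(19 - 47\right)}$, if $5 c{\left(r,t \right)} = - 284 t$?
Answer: $\frac{5}{73024} \approx 6.8471 \cdot 10^{-5}$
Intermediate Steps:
$c{\left(r,t \right)} = - \frac{284 t}{5}$ ($c{\left(r,t \right)} = \frac{\left(-284\right) t}{5} = - \frac{284 t}{5}$)
$\frac{1}{c{\left(-2 + 1 \cdot 0,-301 \right)} + 89 \left(19 - 47\right)} = \frac{1}{\left(- \frac{284}{5}\right) \left(-301\right) + 89 \left(19 - 47\right)} = \frac{1}{\frac{85484}{5} + 89 \left(-28\right)} = \frac{1}{\frac{85484}{5} - 2492} = \frac{1}{\frac{73024}{5}} = \frac{5}{73024}$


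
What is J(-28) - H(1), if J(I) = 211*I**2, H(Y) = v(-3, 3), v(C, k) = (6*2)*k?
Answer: 165388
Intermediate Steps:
v(C, k) = 12*k
H(Y) = 36 (H(Y) = 12*3 = 36)
J(-28) - H(1) = 211*(-28)**2 - 1*36 = 211*784 - 36 = 165424 - 36 = 165388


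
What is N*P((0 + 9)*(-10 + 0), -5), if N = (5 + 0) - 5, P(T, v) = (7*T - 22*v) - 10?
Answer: 0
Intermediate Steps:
P(T, v) = -10 - 22*v + 7*T (P(T, v) = (-22*v + 7*T) - 10 = -10 - 22*v + 7*T)
N = 0 (N = 5 - 5 = 0)
N*P((0 + 9)*(-10 + 0), -5) = 0*(-10 - 22*(-5) + 7*((0 + 9)*(-10 + 0))) = 0*(-10 + 110 + 7*(9*(-10))) = 0*(-10 + 110 + 7*(-90)) = 0*(-10 + 110 - 630) = 0*(-530) = 0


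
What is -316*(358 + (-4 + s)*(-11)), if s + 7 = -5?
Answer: -168744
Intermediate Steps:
s = -12 (s = -7 - 5 = -12)
-316*(358 + (-4 + s)*(-11)) = -316*(358 + (-4 - 12)*(-11)) = -316*(358 - 16*(-11)) = -316*(358 + 176) = -316*534 = -168744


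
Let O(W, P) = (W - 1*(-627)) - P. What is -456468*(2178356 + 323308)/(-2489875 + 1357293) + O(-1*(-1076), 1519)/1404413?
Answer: 72897305600982712/72300585653 ≈ 1.0083e+6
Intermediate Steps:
O(W, P) = 627 + W - P (O(W, P) = (W + 627) - P = (627 + W) - P = 627 + W - P)
-456468*(2178356 + 323308)/(-2489875 + 1357293) + O(-1*(-1076), 1519)/1404413 = -456468*(2178356 + 323308)/(-2489875 + 1357293) + (627 - 1*(-1076) - 1*1519)/1404413 = -456468/((-1132582/2501664)) + (627 + 1076 - 1519)*(1/1404413) = -456468/((-1132582*1/2501664)) + 184*(1/1404413) = -456468/(-51481/113712) + 184/1404413 = -456468*(-113712/51481) + 184/1404413 = 51905889216/51481 + 184/1404413 = 72897305600982712/72300585653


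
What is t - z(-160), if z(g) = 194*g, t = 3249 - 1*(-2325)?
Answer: 36614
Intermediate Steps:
t = 5574 (t = 3249 + 2325 = 5574)
t - z(-160) = 5574 - 194*(-160) = 5574 - 1*(-31040) = 5574 + 31040 = 36614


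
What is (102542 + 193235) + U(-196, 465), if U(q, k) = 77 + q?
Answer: 295658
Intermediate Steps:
(102542 + 193235) + U(-196, 465) = (102542 + 193235) + (77 - 196) = 295777 - 119 = 295658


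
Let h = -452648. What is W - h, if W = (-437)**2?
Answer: 643617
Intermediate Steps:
W = 190969
W - h = 190969 - 1*(-452648) = 190969 + 452648 = 643617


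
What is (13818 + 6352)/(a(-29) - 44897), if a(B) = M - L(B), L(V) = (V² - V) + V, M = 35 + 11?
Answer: -10085/22846 ≈ -0.44143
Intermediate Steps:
M = 46
L(V) = V²
a(B) = 46 - B²
(13818 + 6352)/(a(-29) - 44897) = (13818 + 6352)/((46 - 1*(-29)²) - 44897) = 20170/((46 - 1*841) - 44897) = 20170/((46 - 841) - 44897) = 20170/(-795 - 44897) = 20170/(-45692) = 20170*(-1/45692) = -10085/22846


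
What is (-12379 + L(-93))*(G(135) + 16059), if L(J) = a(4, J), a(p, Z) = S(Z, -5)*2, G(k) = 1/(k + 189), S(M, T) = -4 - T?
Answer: -64398979109/324 ≈ -1.9876e+8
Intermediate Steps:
G(k) = 1/(189 + k)
a(p, Z) = 2 (a(p, Z) = (-4 - 1*(-5))*2 = (-4 + 5)*2 = 1*2 = 2)
L(J) = 2
(-12379 + L(-93))*(G(135) + 16059) = (-12379 + 2)*(1/(189 + 135) + 16059) = -12377*(1/324 + 16059) = -12377*5203117/324 = -64398979109/324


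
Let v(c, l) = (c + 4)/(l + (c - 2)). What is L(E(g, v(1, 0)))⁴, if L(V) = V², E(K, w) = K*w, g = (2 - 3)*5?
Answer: 152587890625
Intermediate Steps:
v(c, l) = (4 + c)/(-2 + c + l) (v(c, l) = (4 + c)/(l + (-2 + c)) = (4 + c)/(-2 + c + l))
g = -5 (g = -1*5 = -5)
L(E(g, v(1, 0)))⁴ = ((-5*(4 + 1)/(-2 + 1 + 0))²)⁴ = ((-5*5/(-1))²)⁴ = ((-(-5)*5)²)⁴ = ((-5*(-5))²)⁴ = (25²)⁴ = 625⁴ = 152587890625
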